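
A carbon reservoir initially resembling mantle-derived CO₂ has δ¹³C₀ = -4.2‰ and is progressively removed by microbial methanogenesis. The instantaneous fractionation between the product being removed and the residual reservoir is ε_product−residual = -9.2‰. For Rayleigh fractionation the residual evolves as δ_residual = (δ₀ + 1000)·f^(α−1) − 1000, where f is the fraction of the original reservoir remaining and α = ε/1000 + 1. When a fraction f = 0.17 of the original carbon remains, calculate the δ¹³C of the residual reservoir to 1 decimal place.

Rayleigh residual: δ_res = (δ₀ + 1000)·f^(α−1) − 1000
α = ε/1000 + 1 = 0.99080, so α − 1 = -0.00920
f^(α−1) = 0.17^(-0.00920) = 1.016436
δ_res = (-4.2 + 1000) × 1.016436 − 1000 = 1012.167 − 1000 = 12.17‰

12.2‰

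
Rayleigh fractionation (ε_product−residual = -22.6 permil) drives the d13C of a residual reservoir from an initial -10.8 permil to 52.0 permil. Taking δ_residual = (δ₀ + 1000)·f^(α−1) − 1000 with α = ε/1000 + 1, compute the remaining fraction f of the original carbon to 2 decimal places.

0.07

α − 1 = ε/1000 = -0.0226
(δ_res + 1000)/(δ₀ + 1000) = (52.0 + 1000)/(-10.8 + 1000) = 1052.0/989.2 = 1.063486
f = 1.063486^(1/-0.0226) = exp(ln(1.063486)/-0.0226) = exp(0.06155/-0.0226)
f = exp(-2.7235) = 0.0656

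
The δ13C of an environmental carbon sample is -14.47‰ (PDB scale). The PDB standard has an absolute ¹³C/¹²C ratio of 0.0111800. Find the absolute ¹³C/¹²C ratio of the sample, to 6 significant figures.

0.0110182

R_sample = R_standard × (δ13C/1000 + 1)
R_sample = 0.0111800 × (-14.47/1000 + 1) = 0.0111800 × 0.985530
R_sample = 0.0110182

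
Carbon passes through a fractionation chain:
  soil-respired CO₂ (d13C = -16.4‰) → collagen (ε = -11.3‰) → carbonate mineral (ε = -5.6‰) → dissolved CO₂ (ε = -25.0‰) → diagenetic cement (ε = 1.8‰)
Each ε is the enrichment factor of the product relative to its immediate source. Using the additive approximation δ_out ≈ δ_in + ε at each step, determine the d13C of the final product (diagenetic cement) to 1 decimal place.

step 1: δ ≈ -16.4 + (-11.3) = -27.7‰
step 2: δ ≈ -27.7 + (-5.6) = -33.3‰
step 3: δ ≈ -33.3 + (-25.0) = -58.3‰
step 4: δ ≈ -58.3 + (1.8) = -56.5‰

-56.5‰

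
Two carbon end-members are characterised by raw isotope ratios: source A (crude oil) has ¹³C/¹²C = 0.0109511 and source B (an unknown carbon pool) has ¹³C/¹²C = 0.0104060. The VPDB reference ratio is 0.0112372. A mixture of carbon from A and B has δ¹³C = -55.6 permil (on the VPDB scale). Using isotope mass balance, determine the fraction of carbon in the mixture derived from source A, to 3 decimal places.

0.379

δ_A = (0.0109511/0.0112372 − 1)×1000 = (0.974540 − 1)×1000 = -25.460 permil
δ_B = (0.0104060/0.0112372 − 1)×1000 = (0.926031 − 1)×1000 = -73.969 permil
f_A = (δ_mix − δ_B)/(δ_A − δ_B) = (-55.6 − (-73.969))/(-25.460 − (-73.969))
f_A = 18.369 / 48.509 = 0.3787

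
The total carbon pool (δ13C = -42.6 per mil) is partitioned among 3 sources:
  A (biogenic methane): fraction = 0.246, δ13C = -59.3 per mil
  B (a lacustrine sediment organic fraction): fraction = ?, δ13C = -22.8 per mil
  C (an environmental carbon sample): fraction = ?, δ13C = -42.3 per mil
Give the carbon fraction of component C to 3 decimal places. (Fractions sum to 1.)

Let f_C and f_B be the unknown fractions; fractions sum to 1 so f_C + f_B = 0.754.
Mass balance: Σ fᵢ·δᵢ = δ_bulk ⇒ f_C·(-42.3) + f_B·(-22.8) = -42.6 − (-14.588) = -28.012
Substitute f_B = 0.754 − f_C:
f_C·(-42.3 − -22.8) = -28.012 − 0.754×(-22.8) = -10.821
f_C = -10.821 / -19.5 = 0.5549

0.555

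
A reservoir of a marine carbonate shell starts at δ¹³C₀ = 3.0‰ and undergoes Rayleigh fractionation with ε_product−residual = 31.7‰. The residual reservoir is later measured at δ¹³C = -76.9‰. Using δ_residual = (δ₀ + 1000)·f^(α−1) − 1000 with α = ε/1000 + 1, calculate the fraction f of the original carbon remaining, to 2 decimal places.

α − 1 = ε/1000 = 0.0317
(δ_res + 1000)/(δ₀ + 1000) = (-76.9 + 1000)/(3.0 + 1000) = 923.1/1003.0 = 0.920339
f = 0.920339^(1/0.0317) = exp(ln(0.920339)/0.0317) = exp(-0.08301/0.0317)
f = exp(-2.6187) = 0.0729

0.07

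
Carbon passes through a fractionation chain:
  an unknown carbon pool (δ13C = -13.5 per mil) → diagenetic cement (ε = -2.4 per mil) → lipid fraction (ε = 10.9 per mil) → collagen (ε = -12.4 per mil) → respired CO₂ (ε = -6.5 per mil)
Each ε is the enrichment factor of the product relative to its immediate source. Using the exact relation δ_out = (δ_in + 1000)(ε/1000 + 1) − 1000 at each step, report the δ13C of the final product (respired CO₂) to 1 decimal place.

step 1: δ = (-13.50 + 1000)·(-2.4/1000 + 1) − 1000 = -15.87 per mil
step 2: δ = (-15.87 + 1000)·(10.9/1000 + 1) − 1000 = -5.14 per mil
step 3: δ = (-5.14 + 1000)·(-12.4/1000 + 1) − 1000 = -17.48 per mil
step 4: δ = (-17.48 + 1000)·(-6.5/1000 + 1) − 1000 = -23.86 per mil

-23.9 per mil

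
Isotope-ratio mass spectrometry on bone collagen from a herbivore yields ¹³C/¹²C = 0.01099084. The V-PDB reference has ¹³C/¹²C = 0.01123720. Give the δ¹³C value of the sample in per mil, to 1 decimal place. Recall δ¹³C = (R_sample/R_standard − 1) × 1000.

δ¹³C = (R_sample / R_standard − 1) × 1000
R_sample / R_standard = 0.01099084 / 0.01123720 = 0.978076
δ¹³C = (0.978076 − 1) × 1000 = -21.92 per mil

-21.9 per mil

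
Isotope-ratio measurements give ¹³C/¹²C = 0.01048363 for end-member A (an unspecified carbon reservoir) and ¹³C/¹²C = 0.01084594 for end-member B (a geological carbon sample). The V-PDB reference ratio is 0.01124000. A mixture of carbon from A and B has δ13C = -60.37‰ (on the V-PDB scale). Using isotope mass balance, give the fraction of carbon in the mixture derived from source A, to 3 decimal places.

0.785

δ_A = (0.01048363/0.01124000 − 1)×1000 = (0.932707 − 1)×1000 = -67.293‰
δ_B = (0.01084594/0.01124000 − 1)×1000 = (0.964941 − 1)×1000 = -35.059‰
f_A = (δ_mix − δ_B)/(δ_A − δ_B) = (-60.37 − (-35.059))/(-67.293 − (-35.059))
f_A = -25.311 / -32.234 = 0.7852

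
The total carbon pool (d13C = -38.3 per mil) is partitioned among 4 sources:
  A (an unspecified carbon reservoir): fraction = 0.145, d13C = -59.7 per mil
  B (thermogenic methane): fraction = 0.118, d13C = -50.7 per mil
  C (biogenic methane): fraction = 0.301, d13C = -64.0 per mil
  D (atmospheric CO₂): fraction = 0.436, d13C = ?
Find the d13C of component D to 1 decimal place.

-10.1 per mil

Isotope mass balance: δ_bulk = Σ fᵢ·δᵢ.
-38.3 = 0.145×(-59.7) + 0.118×(-50.7) + 0.301×(-64.0) + 0.436×δ_D
0.436·δ_D = -38.3 − (-33.903) = -4.397
δ_D = -4.397 / 0.436 = -10.08 per mil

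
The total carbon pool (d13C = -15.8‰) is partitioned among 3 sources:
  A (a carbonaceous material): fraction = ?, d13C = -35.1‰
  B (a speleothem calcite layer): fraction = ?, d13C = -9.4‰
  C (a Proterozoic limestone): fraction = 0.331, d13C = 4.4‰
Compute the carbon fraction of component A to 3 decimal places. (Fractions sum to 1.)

Let f_A and f_B be the unknown fractions; fractions sum to 1 so f_A + f_B = 0.669.
Mass balance: Σ fᵢ·δᵢ = δ_bulk ⇒ f_A·(-35.1) + f_B·(-9.4) = -15.8 − (1.456) = -17.256
Substitute f_B = 0.669 − f_A:
f_A·(-35.1 − -9.4) = -17.256 − 0.669×(-9.4) = -10.968
f_A = -10.968 / -25.7 = 0.4268

0.427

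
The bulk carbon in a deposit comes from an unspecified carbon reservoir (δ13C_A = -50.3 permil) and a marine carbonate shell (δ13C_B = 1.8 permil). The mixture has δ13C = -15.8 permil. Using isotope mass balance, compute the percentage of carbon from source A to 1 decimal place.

δ_mix = f_A·δ_A + (1 − f_A)·δ_B  ⇒  f_A = (δ_mix − δ_B)/(δ_A − δ_B)
f_A = (-15.8 − (1.8)) / (-50.3 − (1.8))
f_A = -17.6 / -52.1 = 0.3378

33.8%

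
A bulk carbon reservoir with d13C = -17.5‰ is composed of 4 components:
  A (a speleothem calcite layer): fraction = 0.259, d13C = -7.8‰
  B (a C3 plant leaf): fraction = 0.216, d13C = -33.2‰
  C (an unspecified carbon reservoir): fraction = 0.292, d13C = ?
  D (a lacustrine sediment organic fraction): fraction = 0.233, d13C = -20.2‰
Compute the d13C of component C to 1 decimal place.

Isotope mass balance: δ_bulk = Σ fᵢ·δᵢ.
-17.5 = 0.259×(-7.8) + 0.216×(-33.2) + 0.292×δ_C + 0.233×(-20.2)
0.292·δ_C = -17.5 − (-13.898) = -3.602
δ_C = -3.602 / 0.292 = -12.34‰

-12.3‰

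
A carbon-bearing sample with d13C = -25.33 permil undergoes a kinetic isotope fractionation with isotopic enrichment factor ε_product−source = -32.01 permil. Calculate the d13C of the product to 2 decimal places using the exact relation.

-56.53 permil

To first order, δ_product ≈ δ_source + ε = -57.34 permil.
Exactly, δ_product = (δ_source + 1000)·(ε/1000 + 1) − 1000.
δ_product = (-25.33 + 1000) × (-32.01/1000 + 1) − 1000
δ_product = -56.529 permil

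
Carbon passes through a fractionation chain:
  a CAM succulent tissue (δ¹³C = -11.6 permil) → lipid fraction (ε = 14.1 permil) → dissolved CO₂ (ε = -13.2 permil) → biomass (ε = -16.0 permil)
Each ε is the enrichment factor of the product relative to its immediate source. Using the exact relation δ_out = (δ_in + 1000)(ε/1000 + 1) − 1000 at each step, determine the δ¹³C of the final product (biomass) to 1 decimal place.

-26.7 permil

step 1: δ = (-11.60 + 1000)·(14.1/1000 + 1) − 1000 = 2.34 permil
step 2: δ = (2.34 + 1000)·(-13.2/1000 + 1) − 1000 = -10.89 permil
step 3: δ = (-10.89 + 1000)·(-16.0/1000 + 1) − 1000 = -26.72 permil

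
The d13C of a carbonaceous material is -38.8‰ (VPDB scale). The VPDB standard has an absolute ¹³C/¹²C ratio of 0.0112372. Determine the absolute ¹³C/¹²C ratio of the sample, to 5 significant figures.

R_sample = R_standard × (d13C/1000 + 1)
R_sample = 0.0112372 × (-38.8/1000 + 1) = 0.0112372 × 0.961200
R_sample = 0.0108012

0.010801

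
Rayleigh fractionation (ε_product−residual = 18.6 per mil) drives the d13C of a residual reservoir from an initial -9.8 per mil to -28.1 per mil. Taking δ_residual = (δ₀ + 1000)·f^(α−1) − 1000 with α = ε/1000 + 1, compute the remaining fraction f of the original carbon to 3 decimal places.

0.367

α − 1 = ε/1000 = 0.0186
(δ_res + 1000)/(δ₀ + 1000) = (-28.1 + 1000)/(-9.8 + 1000) = 971.9/990.2 = 0.981519
f = 0.981519^(1/0.0186) = exp(ln(0.981519)/0.0186) = exp(-0.01865/0.0186)
f = exp(-1.0029) = 0.3668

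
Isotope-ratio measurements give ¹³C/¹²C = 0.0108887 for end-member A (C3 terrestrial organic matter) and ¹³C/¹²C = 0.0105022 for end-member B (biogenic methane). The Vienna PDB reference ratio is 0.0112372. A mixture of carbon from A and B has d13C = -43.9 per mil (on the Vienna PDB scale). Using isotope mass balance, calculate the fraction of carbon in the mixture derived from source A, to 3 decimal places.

0.625

δ_A = (0.0108887/0.0112372 − 1)×1000 = (0.968987 − 1)×1000 = -31.013 per mil
δ_B = (0.0105022/0.0112372 − 1)×1000 = (0.934592 − 1)×1000 = -65.408 per mil
f_A = (δ_mix − δ_B)/(δ_A − δ_B) = (-43.9 − (-65.408))/(-31.013 − (-65.408))
f_A = 21.508 / 34.395 = 0.6253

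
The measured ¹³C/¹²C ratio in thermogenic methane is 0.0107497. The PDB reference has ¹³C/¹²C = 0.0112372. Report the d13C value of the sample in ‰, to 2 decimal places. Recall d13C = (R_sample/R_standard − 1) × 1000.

d13C = (R_sample / R_standard − 1) × 1000
R_sample / R_standard = 0.0107497 / 0.0112372 = 0.956617
d13C = (0.956617 − 1) × 1000 = -43.383‰

-43.38‰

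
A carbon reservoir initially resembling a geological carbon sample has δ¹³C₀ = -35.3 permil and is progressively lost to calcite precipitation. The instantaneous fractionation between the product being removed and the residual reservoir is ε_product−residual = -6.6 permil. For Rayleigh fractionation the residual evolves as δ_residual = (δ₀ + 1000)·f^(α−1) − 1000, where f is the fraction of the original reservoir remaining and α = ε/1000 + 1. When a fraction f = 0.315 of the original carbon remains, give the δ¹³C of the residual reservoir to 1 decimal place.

-27.9 permil

Rayleigh residual: δ_res = (δ₀ + 1000)·f^(α−1) − 1000
α = ε/1000 + 1 = 0.99340, so α − 1 = -0.00660
f^(α−1) = 0.315^(-0.00660) = 1.007653
δ_res = (-35.3 + 1000) × 1.007653 − 1000 = 972.083 − 1000 = -27.92 permil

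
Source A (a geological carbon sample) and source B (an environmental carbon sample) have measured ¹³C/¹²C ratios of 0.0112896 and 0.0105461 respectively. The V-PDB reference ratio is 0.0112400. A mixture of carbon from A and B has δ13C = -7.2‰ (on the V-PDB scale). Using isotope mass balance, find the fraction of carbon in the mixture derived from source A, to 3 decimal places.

δ_A = (0.0112896/0.0112400 − 1)×1000 = (1.004413 − 1)×1000 = 4.413‰
δ_B = (0.0105461/0.0112400 − 1)×1000 = (0.938265 − 1)×1000 = -61.735‰
f_A = (δ_mix − δ_B)/(δ_A − δ_B) = (-7.2 − (-61.735))/(4.413 − (-61.735))
f_A = 54.535 / 66.148 = 0.8244

0.824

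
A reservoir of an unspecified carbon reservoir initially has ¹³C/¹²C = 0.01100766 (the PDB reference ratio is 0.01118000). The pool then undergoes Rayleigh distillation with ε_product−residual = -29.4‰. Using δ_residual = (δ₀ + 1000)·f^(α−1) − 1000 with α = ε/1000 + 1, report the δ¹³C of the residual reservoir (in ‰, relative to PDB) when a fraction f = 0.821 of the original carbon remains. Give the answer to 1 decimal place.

-9.7‰

δ₀ = (0.01100766/0.01118000 − 1)×1000 = (0.984585 − 1)×1000 = -15.415‰
α − 1 = ε/1000 = -0.0294
f^(α−1) = 0.821^(-0.0294) = 1.005815
δ_res = (-15.415 + 1000) × 1.005815 − 1000 = 990.311 − 1000 = -9.69‰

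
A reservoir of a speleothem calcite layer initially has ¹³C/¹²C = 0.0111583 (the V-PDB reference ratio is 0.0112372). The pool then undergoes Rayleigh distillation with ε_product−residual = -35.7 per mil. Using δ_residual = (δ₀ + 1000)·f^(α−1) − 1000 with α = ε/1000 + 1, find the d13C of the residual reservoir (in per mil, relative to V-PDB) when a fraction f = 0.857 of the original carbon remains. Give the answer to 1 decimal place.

-1.5 per mil

δ₀ = (0.0111583/0.0112372 − 1)×1000 = (0.992979 − 1)×1000 = -7.021 per mil
α − 1 = ε/1000 = -0.0357
f^(α−1) = 0.857^(-0.0357) = 1.005524
δ_res = (-7.021 + 1000) × 1.005524 − 1000 = 998.464 − 1000 = -1.54 per mil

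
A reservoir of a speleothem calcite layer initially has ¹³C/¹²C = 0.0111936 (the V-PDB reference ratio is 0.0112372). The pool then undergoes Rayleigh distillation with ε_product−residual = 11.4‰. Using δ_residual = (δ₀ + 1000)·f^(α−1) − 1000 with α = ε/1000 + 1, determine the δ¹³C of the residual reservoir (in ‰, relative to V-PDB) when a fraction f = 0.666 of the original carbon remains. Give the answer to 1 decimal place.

δ₀ = (0.0111936/0.0112372 − 1)×1000 = (0.996120 − 1)×1000 = -3.880‰
α − 1 = ε/1000 = 0.0114
f^(α−1) = 0.666^(0.0114) = 0.995377
δ_res = (-3.880 + 1000) × 0.995377 − 1000 = 991.515 − 1000 = -8.49‰

-8.5‰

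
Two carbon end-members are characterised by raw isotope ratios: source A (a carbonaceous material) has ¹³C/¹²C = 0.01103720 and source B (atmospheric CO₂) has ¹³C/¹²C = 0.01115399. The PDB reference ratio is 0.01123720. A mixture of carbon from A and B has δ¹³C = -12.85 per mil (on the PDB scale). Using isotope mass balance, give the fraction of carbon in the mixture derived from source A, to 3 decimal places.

0.524

δ_A = (0.01103720/0.01123720 − 1)×1000 = (0.982202 − 1)×1000 = -17.798 per mil
δ_B = (0.01115399/0.01123720 − 1)×1000 = (0.992595 − 1)×1000 = -7.405 per mil
f_A = (δ_mix − δ_B)/(δ_A − δ_B) = (-12.85 − (-7.405))/(-17.798 − (-7.405))
f_A = -5.445 / -10.393 = 0.5239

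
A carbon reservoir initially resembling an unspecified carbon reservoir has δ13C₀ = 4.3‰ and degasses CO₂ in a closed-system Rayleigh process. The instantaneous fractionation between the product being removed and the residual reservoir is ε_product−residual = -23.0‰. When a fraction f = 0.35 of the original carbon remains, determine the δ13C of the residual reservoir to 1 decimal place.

28.8‰

Rayleigh residual: δ_res = (δ₀ + 1000)·f^(α−1) − 1000
α = ε/1000 + 1 = 0.97700, so α − 1 = -0.02300
f^(α−1) = 0.35^(-0.02300) = 1.024440
δ_res = (4.3 + 1000) × 1.024440 − 1000 = 1028.845 − 1000 = 28.84‰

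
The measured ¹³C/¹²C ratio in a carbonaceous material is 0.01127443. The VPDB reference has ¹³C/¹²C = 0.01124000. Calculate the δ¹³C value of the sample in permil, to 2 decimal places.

δ¹³C = (R_sample / R_standard − 1) × 1000
R_sample / R_standard = 0.01127443 / 0.01124000 = 1.003063
δ¹³C = (1.003063 − 1) × 1000 = 3.063 permil

3.06 permil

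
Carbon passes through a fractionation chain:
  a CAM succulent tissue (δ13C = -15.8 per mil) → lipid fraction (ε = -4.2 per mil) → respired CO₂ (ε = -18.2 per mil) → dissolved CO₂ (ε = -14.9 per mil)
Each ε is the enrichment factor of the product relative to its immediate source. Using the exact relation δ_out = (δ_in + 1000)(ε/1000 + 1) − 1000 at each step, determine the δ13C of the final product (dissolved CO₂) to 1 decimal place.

-52.1 per mil

step 1: δ = (-15.80 + 1000)·(-4.2/1000 + 1) − 1000 = -19.93 per mil
step 2: δ = (-19.93 + 1000)·(-18.2/1000 + 1) − 1000 = -37.77 per mil
step 3: δ = (-37.77 + 1000)·(-14.9/1000 + 1) − 1000 = -52.11 per mil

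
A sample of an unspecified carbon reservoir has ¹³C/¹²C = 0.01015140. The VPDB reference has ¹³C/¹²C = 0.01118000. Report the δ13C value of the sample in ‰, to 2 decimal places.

δ13C = (R_sample / R_standard − 1) × 1000
R_sample / R_standard = 0.01015140 / 0.01118000 = 0.907996
δ13C = (0.907996 − 1) × 1000 = -92.004‰

-92.00‰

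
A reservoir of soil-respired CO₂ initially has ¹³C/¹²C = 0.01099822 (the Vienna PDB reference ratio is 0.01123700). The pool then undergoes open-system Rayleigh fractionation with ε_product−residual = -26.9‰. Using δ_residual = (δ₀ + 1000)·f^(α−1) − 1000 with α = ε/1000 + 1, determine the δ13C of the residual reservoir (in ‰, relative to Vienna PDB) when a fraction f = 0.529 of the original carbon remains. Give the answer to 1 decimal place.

δ₀ = (0.01099822/0.01123700 − 1)×1000 = (0.978751 − 1)×1000 = -21.249‰
α − 1 = ε/1000 = -0.0269
f^(α−1) = 0.529^(-0.0269) = 1.017277
δ_res = (-21.249 + 1000) × 1.017277 − 1000 = 995.660 − 1000 = -4.34‰

-4.3‰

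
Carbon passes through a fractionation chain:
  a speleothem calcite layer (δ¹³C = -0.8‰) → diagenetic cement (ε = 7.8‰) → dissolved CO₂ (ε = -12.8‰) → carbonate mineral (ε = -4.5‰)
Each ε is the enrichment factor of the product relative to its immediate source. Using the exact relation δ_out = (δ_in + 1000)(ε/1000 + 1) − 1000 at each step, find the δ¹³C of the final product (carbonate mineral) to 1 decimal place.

step 1: δ = (-0.80 + 1000)·(7.8/1000 + 1) − 1000 = 6.99‰
step 2: δ = (6.99 + 1000)·(-12.8/1000 + 1) − 1000 = -5.90‰
step 3: δ = (-5.90 + 1000)·(-4.5/1000 + 1) − 1000 = -10.37‰

-10.4‰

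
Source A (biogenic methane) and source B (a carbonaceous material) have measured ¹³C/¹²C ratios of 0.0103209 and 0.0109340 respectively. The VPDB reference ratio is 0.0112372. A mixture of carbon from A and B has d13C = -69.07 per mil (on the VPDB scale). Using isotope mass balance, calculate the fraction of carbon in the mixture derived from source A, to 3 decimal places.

0.771

δ_A = (0.0103209/0.0112372 − 1)×1000 = (0.918458 − 1)×1000 = -81.542 per mil
δ_B = (0.0109340/0.0112372 − 1)×1000 = (0.973018 − 1)×1000 = -26.982 per mil
f_A = (δ_mix − δ_B)/(δ_A − δ_B) = (-69.07 − (-26.982))/(-81.542 − (-26.982))
f_A = -42.088 / -54.560 = 0.7714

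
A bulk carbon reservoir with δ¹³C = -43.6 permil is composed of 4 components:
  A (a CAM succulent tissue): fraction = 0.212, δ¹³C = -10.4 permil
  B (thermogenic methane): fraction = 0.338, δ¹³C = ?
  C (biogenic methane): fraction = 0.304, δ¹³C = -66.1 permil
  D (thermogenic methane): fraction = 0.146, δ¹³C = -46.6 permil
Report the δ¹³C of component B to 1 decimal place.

Isotope mass balance: δ_bulk = Σ fᵢ·δᵢ.
-43.6 = 0.212×(-10.4) + 0.338×δ_B + 0.304×(-66.1) + 0.146×(-46.6)
0.338·δ_B = -43.6 − (-29.103) = -14.497
δ_B = -14.497 / 0.338 = -42.89 permil

-42.9 permil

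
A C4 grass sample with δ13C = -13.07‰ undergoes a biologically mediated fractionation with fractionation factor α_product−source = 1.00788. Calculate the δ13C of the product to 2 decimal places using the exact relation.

δ_product = (δ_source + 1000)·α − 1000
δ_product = (-13.07 + 1000) × 1.00788 − 1000
δ_product = 994.707 − 1000 = -5.293‰

-5.29‰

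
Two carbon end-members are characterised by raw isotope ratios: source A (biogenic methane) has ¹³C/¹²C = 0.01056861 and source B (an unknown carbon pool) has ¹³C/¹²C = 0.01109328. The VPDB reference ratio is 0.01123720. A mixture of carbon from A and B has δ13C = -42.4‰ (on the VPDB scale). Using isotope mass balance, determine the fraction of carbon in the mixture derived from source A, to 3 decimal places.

0.634

δ_A = (0.01056861/0.01123720 − 1)×1000 = (0.940502 − 1)×1000 = -59.498‰
δ_B = (0.01109328/0.01123720 − 1)×1000 = (0.987193 − 1)×1000 = -12.807‰
f_A = (δ_mix − δ_B)/(δ_A − δ_B) = (-42.4 − (-12.807))/(-59.498 − (-12.807))
f_A = -29.593 / -46.690 = 0.6338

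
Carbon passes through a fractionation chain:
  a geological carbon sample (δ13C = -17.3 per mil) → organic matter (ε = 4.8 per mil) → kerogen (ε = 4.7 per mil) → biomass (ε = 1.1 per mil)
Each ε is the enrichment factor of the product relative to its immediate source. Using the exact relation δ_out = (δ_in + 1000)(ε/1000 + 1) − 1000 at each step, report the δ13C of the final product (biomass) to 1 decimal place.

-6.9 per mil

step 1: δ = (-17.30 + 1000)·(4.8/1000 + 1) − 1000 = -12.58 per mil
step 2: δ = (-12.58 + 1000)·(4.7/1000 + 1) − 1000 = -7.94 per mil
step 3: δ = (-7.94 + 1000)·(1.1/1000 + 1) − 1000 = -6.85 per mil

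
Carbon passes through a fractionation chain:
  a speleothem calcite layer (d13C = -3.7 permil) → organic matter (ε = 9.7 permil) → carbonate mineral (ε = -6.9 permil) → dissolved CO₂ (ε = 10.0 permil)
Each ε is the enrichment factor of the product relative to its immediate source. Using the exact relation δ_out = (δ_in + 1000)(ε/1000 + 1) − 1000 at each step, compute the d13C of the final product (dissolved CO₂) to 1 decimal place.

9.0 permil

step 1: δ = (-3.70 + 1000)·(9.7/1000 + 1) − 1000 = 5.96 permil
step 2: δ = (5.96 + 1000)·(-6.9/1000 + 1) − 1000 = -0.98 permil
step 3: δ = (-0.98 + 1000)·(10.0/1000 + 1) − 1000 = 9.01 permil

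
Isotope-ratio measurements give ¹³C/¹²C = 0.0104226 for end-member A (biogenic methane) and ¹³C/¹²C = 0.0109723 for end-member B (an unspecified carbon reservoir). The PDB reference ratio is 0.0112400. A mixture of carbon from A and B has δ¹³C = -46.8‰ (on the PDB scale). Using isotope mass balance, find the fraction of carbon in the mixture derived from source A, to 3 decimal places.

δ_A = (0.0104226/0.0112400 − 1)×1000 = (0.927278 − 1)×1000 = -72.722‰
δ_B = (0.0109723/0.0112400 − 1)×1000 = (0.976183 − 1)×1000 = -23.817‰
f_A = (δ_mix − δ_B)/(δ_A − δ_B) = (-46.8 − (-23.817))/(-72.722 − (-23.817))
f_A = -22.983 / -48.906 = 0.4700

0.470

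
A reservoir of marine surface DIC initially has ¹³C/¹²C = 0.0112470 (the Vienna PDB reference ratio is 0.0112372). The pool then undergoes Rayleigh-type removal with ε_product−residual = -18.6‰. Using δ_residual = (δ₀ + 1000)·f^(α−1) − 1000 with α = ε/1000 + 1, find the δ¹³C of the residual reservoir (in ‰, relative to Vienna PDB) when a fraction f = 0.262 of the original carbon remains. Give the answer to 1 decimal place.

δ₀ = (0.0112470/0.0112372 − 1)×1000 = (1.000872 − 1)×1000 = 0.872‰
α − 1 = ε/1000 = -0.0186
f^(α−1) = 0.262^(-0.0186) = 1.025226
δ_res = (0.872 + 1000) × 1.025226 − 1000 = 1026.120 − 1000 = 26.12‰

26.1‰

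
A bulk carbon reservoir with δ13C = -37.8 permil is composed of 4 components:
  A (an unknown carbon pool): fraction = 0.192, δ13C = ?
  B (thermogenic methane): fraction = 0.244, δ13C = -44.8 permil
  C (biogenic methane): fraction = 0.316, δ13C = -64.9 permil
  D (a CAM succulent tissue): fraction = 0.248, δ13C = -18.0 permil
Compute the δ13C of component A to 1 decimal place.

-9.9 permil

Isotope mass balance: δ_bulk = Σ fᵢ·δᵢ.
-37.8 = 0.192×δ_A + 0.244×(-44.8) + 0.316×(-64.9) + 0.248×(-18.0)
0.192·δ_A = -37.8 − (-35.904) = -1.896
δ_A = -1.896 / 0.192 = -9.88 permil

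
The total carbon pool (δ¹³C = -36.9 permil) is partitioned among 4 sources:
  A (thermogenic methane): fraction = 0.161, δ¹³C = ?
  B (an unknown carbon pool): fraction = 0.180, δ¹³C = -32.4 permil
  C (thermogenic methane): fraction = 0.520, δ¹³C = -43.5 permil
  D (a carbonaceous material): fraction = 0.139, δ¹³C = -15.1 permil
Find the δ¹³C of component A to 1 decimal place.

-39.4 permil

Isotope mass balance: δ_bulk = Σ fᵢ·δᵢ.
-36.9 = 0.161×δ_A + 0.180×(-32.4) + 0.520×(-43.5) + 0.139×(-15.1)
0.161·δ_A = -36.9 − (-30.551) = -6.349
δ_A = -6.349 / 0.161 = -39.44 permil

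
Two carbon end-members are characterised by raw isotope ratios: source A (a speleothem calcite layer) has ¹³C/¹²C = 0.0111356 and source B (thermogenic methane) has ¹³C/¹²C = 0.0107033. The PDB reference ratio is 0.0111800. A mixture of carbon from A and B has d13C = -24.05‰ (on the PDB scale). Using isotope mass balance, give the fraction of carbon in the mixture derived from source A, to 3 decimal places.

δ_A = (0.0111356/0.0111800 − 1)×1000 = (0.996029 − 1)×1000 = -3.971‰
δ_B = (0.0107033/0.0111800 − 1)×1000 = (0.957361 − 1)×1000 = -42.639‰
f_A = (δ_mix − δ_B)/(δ_A − δ_B) = (-24.05 − (-42.639))/(-3.971 − (-42.639))
f_A = 18.589 / 38.667 = 0.4807

0.481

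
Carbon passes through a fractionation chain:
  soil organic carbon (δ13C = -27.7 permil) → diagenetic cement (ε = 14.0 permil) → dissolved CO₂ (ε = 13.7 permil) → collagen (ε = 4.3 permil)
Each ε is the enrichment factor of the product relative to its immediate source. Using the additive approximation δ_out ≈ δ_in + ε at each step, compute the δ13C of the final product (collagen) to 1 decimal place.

step 1: δ ≈ -27.7 + (14.0) = -13.7 permil
step 2: δ ≈ -13.7 + (13.7) = 0.0 permil
step 3: δ ≈ 0.0 + (4.3) = 4.3 permil

4.3 permil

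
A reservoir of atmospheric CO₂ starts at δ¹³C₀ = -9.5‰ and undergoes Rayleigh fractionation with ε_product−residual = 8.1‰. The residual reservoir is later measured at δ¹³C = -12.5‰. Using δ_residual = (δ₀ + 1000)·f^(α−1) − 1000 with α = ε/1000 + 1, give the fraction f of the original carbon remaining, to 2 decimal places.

0.69

α − 1 = ε/1000 = 0.0081
(δ_res + 1000)/(δ₀ + 1000) = (-12.5 + 1000)/(-9.5 + 1000) = 987.5/990.5 = 0.996971
f = 0.996971^(1/0.0081) = exp(ln(0.996971)/0.0081) = exp(-0.00303/0.0081)
f = exp(-0.3745) = 0.6876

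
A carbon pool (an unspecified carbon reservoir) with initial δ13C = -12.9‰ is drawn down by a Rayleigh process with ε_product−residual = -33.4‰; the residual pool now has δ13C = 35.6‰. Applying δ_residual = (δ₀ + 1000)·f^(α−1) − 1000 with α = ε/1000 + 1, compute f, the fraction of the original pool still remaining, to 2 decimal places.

0.24

α − 1 = ε/1000 = -0.0334
(δ_res + 1000)/(δ₀ + 1000) = (35.6 + 1000)/(-12.9 + 1000) = 1035.6/987.1 = 1.049134
f = 1.049134^(1/-0.0334) = exp(ln(1.049134)/-0.0334) = exp(0.04796/-0.0334)
f = exp(-1.4361) = 0.2379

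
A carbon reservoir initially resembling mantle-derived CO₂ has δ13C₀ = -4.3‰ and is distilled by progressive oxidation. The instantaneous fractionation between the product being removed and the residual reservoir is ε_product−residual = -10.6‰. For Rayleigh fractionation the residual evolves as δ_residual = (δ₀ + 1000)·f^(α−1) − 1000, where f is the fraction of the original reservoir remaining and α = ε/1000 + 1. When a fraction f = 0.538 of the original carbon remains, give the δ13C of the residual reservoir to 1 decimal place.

Rayleigh residual: δ_res = (δ₀ + 1000)·f^(α−1) − 1000
α = ε/1000 + 1 = 0.98940, so α − 1 = -0.01060
f^(α−1) = 0.538^(-0.01060) = 1.006593
δ_res = (-4.3 + 1000) × 1.006593 − 1000 = 1002.264 − 1000 = 2.26‰

2.3‰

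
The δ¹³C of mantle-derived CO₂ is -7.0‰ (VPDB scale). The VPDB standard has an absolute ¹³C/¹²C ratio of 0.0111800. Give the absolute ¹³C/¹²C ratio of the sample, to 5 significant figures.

R_sample = R_standard × (δ¹³C/1000 + 1)
R_sample = 0.0111800 × (-7.0/1000 + 1) = 0.0111800 × 0.993000
R_sample = 0.0111017

0.011102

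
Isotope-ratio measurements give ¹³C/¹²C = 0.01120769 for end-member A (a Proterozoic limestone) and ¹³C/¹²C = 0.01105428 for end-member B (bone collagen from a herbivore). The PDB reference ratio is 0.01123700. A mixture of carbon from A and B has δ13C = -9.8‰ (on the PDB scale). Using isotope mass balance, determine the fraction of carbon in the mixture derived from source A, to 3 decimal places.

0.473

δ_A = (0.01120769/0.01123700 − 1)×1000 = (0.997392 − 1)×1000 = -2.608‰
δ_B = (0.01105428/0.01123700 − 1)×1000 = (0.983739 − 1)×1000 = -16.261‰
f_A = (δ_mix − δ_B)/(δ_A − δ_B) = (-9.8 − (-16.261))/(-2.608 − (-16.261))
f_A = 6.461 / 13.652 = 0.4732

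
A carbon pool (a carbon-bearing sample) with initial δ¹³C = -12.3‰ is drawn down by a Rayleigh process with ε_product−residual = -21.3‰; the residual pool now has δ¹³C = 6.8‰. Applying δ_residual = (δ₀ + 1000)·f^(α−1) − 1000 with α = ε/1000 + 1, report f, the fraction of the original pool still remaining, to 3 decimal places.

0.407

α − 1 = ε/1000 = -0.0213
(δ_res + 1000)/(δ₀ + 1000) = (6.8 + 1000)/(-12.3 + 1000) = 1006.8/987.7 = 1.019338
f = 1.019338^(1/-0.0213) = exp(ln(1.019338)/-0.0213) = exp(0.01915/-0.0213)
f = exp(-0.8992) = 0.4069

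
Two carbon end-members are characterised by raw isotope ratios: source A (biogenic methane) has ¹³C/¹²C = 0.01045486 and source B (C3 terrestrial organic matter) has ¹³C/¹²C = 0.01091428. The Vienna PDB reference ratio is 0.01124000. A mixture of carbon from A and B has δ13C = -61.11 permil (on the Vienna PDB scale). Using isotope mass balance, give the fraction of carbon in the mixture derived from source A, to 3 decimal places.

δ_A = (0.01045486/0.01124000 − 1)×1000 = (0.930148 − 1)×1000 = -69.852 permil
δ_B = (0.01091428/0.01124000 − 1)×1000 = (0.971021 − 1)×1000 = -28.979 permil
f_A = (δ_mix − δ_B)/(δ_A − δ_B) = (-61.11 − (-28.979))/(-69.852 − (-28.979))
f_A = -32.131 / -40.874 = 0.7861

0.786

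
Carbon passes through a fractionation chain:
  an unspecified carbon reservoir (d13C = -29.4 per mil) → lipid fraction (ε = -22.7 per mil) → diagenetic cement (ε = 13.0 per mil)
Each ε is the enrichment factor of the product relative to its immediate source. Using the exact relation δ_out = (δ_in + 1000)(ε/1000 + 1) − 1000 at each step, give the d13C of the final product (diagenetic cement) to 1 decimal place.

step 1: δ = (-29.40 + 1000)·(-22.7/1000 + 1) − 1000 = -51.43 per mil
step 2: δ = (-51.43 + 1000)·(13.0/1000 + 1) − 1000 = -39.10 per mil

-39.1 per mil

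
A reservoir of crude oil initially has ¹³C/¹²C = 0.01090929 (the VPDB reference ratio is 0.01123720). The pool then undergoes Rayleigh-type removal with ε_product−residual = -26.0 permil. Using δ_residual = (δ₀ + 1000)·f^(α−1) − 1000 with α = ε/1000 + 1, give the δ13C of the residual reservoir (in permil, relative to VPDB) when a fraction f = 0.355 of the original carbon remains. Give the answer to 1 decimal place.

δ₀ = (0.01090929/0.01123720 − 1)×1000 = (0.970819 − 1)×1000 = -29.181 permil
α − 1 = ε/1000 = -0.0260
f^(α−1) = 0.355^(-0.0260) = 1.027292
δ_res = (-29.181 + 1000) × 1.027292 − 1000 = 997.315 − 1000 = -2.68 permil

-2.7 permil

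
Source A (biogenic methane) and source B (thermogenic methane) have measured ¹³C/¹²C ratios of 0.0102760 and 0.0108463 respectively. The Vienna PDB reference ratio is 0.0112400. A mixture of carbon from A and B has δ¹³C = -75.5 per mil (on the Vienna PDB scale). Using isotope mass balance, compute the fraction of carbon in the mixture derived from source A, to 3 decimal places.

0.798

δ_A = (0.0102760/0.0112400 − 1)×1000 = (0.914235 − 1)×1000 = -85.765 per mil
δ_B = (0.0108463/0.0112400 − 1)×1000 = (0.964973 − 1)×1000 = -35.027 per mil
f_A = (δ_mix − δ_B)/(δ_A − δ_B) = (-75.5 − (-35.027))/(-85.765 − (-35.027))
f_A = -40.473 / -50.738 = 0.7977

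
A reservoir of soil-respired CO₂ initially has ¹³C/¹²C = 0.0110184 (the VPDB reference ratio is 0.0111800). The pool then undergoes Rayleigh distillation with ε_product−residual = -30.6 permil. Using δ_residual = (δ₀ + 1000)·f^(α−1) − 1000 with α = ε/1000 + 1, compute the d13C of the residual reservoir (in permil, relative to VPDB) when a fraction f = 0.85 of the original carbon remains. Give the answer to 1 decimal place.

δ₀ = (0.0110184/0.0111800 − 1)×1000 = (0.985546 − 1)×1000 = -14.454 permil
α − 1 = ε/1000 = -0.0306
f^(α−1) = 0.85^(-0.0306) = 1.004985
δ_res = (-14.454 + 1000) × 1.004985 − 1000 = 990.459 − 1000 = -9.54 permil

-9.5 permil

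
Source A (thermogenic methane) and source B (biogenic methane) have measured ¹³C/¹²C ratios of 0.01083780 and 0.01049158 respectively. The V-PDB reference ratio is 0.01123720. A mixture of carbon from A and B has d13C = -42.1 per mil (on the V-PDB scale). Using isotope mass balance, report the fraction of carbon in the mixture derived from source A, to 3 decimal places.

δ_A = (0.01083780/0.01123720 − 1)×1000 = (0.964457 − 1)×1000 = -35.543 per mil
δ_B = (0.01049158/0.01123720 − 1)×1000 = (0.933647 − 1)×1000 = -66.353 per mil
f_A = (δ_mix − δ_B)/(δ_A − δ_B) = (-42.1 − (-66.353))/(-35.543 − (-66.353))
f_A = 24.253 / 30.810 = 0.7872

0.787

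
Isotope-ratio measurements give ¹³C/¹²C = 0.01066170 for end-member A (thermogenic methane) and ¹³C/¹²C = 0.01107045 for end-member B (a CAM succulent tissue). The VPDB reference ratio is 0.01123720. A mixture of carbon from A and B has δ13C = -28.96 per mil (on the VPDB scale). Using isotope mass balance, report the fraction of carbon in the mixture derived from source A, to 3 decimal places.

0.388

δ_A = (0.01066170/0.01123720 − 1)×1000 = (0.948786 − 1)×1000 = -51.214 per mil
δ_B = (0.01107045/0.01123720 − 1)×1000 = (0.985161 − 1)×1000 = -14.839 per mil
f_A = (δ_mix − δ_B)/(δ_A − δ_B) = (-28.96 − (-14.839))/(-51.214 − (-14.839))
f_A = -14.121 / -36.375 = 0.3882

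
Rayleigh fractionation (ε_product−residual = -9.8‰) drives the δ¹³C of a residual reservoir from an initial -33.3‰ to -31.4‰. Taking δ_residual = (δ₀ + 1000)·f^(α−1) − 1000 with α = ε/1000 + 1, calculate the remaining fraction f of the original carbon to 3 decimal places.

0.818

α − 1 = ε/1000 = -0.0098
(δ_res + 1000)/(δ₀ + 1000) = (-31.4 + 1000)/(-33.3 + 1000) = 968.6/966.7 = 1.001965
f = 1.001965^(1/-0.0098) = exp(ln(1.001965)/-0.0098) = exp(0.00196/-0.0098)
f = exp(-0.2004) = 0.8184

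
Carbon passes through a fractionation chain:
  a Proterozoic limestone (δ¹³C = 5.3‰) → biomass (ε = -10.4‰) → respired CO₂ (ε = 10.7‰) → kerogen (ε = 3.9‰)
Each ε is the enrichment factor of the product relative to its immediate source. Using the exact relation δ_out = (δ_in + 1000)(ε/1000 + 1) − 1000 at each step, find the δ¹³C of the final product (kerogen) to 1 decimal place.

step 1: δ = (5.30 + 1000)·(-10.4/1000 + 1) − 1000 = -5.16‰
step 2: δ = (-5.16 + 1000)·(10.7/1000 + 1) − 1000 = 5.49‰
step 3: δ = (5.49 + 1000)·(3.9/1000 + 1) − 1000 = 9.41‰

9.4‰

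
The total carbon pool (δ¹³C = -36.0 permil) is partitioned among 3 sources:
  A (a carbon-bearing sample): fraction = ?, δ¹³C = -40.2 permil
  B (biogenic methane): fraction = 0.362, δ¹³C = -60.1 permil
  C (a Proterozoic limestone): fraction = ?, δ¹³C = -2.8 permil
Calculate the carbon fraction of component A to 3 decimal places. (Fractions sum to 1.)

0.333

Let f_A and f_C be the unknown fractions; fractions sum to 1 so f_A + f_C = 0.638.
Mass balance: Σ fᵢ·δᵢ = δ_bulk ⇒ f_A·(-40.2) + f_C·(-2.8) = -36.0 − (-21.756) = -14.244
Substitute f_C = 0.638 − f_A:
f_A·(-40.2 − -2.8) = -14.244 − 0.638×(-2.8) = -12.457
f_A = -12.457 / -37.4 = 0.3331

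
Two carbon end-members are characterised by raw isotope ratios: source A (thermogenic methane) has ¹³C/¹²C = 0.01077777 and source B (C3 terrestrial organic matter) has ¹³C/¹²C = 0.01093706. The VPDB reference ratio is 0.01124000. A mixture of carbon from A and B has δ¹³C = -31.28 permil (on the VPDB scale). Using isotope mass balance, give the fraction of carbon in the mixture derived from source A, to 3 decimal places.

0.305

δ_A = (0.01077777/0.01124000 − 1)×1000 = (0.958876 − 1)×1000 = -41.124 permil
δ_B = (0.01093706/0.01124000 − 1)×1000 = (0.973048 − 1)×1000 = -26.952 permil
f_A = (δ_mix − δ_B)/(δ_A − δ_B) = (-31.28 − (-26.952))/(-41.124 − (-26.952))
f_A = -4.328 / -14.172 = 0.3054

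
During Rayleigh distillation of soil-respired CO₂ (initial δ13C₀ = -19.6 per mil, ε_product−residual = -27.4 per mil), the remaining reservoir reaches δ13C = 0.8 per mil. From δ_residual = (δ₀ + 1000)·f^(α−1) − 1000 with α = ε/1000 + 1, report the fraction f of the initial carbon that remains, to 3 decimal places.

0.472

α − 1 = ε/1000 = -0.0274
(δ_res + 1000)/(δ₀ + 1000) = (0.8 + 1000)/(-19.6 + 1000) = 1000.8/980.4 = 1.020808
f = 1.020808^(1/-0.0274) = exp(ln(1.020808)/-0.0274) = exp(0.02059/-0.0274)
f = exp(-0.7516) = 0.4716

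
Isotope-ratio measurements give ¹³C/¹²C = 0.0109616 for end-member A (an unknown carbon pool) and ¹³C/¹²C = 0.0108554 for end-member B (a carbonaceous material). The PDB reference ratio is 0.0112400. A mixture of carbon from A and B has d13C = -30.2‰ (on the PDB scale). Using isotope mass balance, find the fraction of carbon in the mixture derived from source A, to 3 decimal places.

δ_A = (0.0109616/0.0112400 − 1)×1000 = (0.975231 − 1)×1000 = -24.769‰
δ_B = (0.0108554/0.0112400 − 1)×1000 = (0.965783 − 1)×1000 = -34.217‰
f_A = (δ_mix − δ_B)/(δ_A − δ_B) = (-30.2 − (-34.217))/(-24.769 − (-34.217))
f_A = 4.017 / 9.448 = 0.4252

0.425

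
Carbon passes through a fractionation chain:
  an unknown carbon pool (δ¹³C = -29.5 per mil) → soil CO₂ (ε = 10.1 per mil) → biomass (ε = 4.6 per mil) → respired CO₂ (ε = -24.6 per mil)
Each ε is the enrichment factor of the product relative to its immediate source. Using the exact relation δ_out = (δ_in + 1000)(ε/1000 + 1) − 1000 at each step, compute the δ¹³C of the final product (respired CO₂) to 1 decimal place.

step 1: δ = (-29.50 + 1000)·(10.1/1000 + 1) − 1000 = -19.70 per mil
step 2: δ = (-19.70 + 1000)·(4.6/1000 + 1) − 1000 = -15.19 per mil
step 3: δ = (-15.19 + 1000)·(-24.6/1000 + 1) − 1000 = -39.41 per mil

-39.4 per mil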